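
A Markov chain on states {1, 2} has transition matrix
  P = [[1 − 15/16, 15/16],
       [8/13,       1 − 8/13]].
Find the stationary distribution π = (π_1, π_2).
π_1 = 128/323, π_2 = 195/323

Solve πP = π with π_1 + π_2 = 1. From πP = π: π_1 · (1 − 15/16) + π_2 · 8/13 = π_1 ⇒ π_2 · 8/13 = π_1 · 15/16 ⇒ π_2/π_1 = (15/16)/(8/13) = 195/128. Together with π_1 + π_2 = 1:
  π_1 = (8/13)/(15/16 + 8/13) = (8/13)/(323/208) = 128/323,
  π_2 = (15/16)/(15/16 + 8/13) = (15/16)/(323/208) = 195/323.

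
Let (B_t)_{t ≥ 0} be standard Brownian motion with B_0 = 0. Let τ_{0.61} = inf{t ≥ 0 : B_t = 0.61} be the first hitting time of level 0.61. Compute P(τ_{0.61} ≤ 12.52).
P(τ_{0.61} ≤ 12.52) = 2(1 − Φ(0.61/√12.52)) = 2(1 − Φ(0.1724)) ≈ 0.8631

By the reflection principle for standard BM, P(τ_b ≤ t) = 2 · P(B_t ≥ b). Since B_t ~ N(0, t), P(B_t ≥ 0.61) = 1 − Φ(0.61/√t) = 1 − Φ(0.61/√12.52) = 1 − Φ(0.1724) ≈ 0.43156. Doubling: P(τ_{0.61} ≤ 12.52) ≈ 2 · 0.43156 = 0.86312 ≈ 0.8631.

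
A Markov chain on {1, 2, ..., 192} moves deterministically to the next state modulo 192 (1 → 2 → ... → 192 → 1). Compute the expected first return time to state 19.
E[T_19 | X_0 = 19] = 192

The chain cycles deterministically, so starting at state 19 it returns in exactly 192 steps. Equivalently, the stationary distribution is uniform π_j = 1/192 for every state j, so by Kac's formula E[T_19] = 1/π_19 = 192.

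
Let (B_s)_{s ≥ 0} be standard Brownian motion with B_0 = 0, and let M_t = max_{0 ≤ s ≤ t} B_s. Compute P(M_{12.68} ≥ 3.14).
P(M_{12.68} ≥ 3.14) = 2·P(B_{12.68} ≥ 3.14) = 2(1 − Φ(3.14/√12.68)) ≈ 0.3779

By the reflection principle for Brownian motion, P(M_t ≥ a) = 2 · P(B_t ≥ a) for a ≥ 0. Since B_t ~ N(0, t), P(B_t ≥ 3.14) = 1 − Φ(3.14/√t) = 1 − Φ(3.14/√12.68) = 1 − Φ(0.8818). So
  P(M_{12.68} ≥ 3.14) = 2(1 − Φ(0.8818)) ≈ 0.3779.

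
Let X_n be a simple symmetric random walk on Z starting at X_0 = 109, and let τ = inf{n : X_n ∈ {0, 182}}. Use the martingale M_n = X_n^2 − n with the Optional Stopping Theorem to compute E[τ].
E[τ] = 7957

M_n = X_n^2 − n is a martingale (since E[X_{n+1}^2 | F_n] = X_n^2 + 1). By OST (τ has finite mean in a bounded region), E[M_τ] = E[M_0] = X_0^2 − 0 = 109^2 = 11881. Also E[M_τ] = E[X_τ^2] − E[τ]. The walk exits at 0 or 182, with P(hit 182 first) = 109/182, so E[X_τ^2] = 182^2 · 109/182 + 0 = 19838. Thus E[τ] = E[X_τ^2] − E[M_τ] = 19838 − 11881 = 7957 = 109(182 − 109) = 7957.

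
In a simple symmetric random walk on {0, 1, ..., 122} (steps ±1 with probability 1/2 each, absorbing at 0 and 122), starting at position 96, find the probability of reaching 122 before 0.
P(hit 122 before 0) = 96/122 = 48/61

Let u_k = P(hit 122 before 0 | start at k). Then u_0 = 0, u_122 = 1, and u_k = u_{k-1}/2 + u_{k+1}/2 for 1 ≤ k ≤ 121. This harmonic recurrence is solved by u_k = k/122, giving u_96 = 96/122 = 48/61.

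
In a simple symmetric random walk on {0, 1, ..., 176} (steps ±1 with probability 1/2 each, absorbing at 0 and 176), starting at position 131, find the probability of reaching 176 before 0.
P(hit 176 before 0) = 131/176

Let u_k = P(hit 176 before 0 | start at k). Then u_0 = 0, u_176 = 1, and u_k = u_{k-1}/2 + u_{k+1}/2 for 1 ≤ k ≤ 175. This harmonic recurrence is solved by u_k = k/176, giving u_131 = 131/176.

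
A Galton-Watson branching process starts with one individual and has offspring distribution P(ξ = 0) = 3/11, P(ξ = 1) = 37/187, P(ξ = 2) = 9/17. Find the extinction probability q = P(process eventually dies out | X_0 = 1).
q = 17/33

The pgf is f(s) = 3/11 + 37/187·s + 9/17·s². The extinction probability q is the smallest fixed point of f in [0, 1]. Setting s = f(s):
  9/17·s² + (37/187 − 1)·s + 3/11 = 0
  9/17·s² − (3/11 + 9/17)·s + 3/11 = 0
which factors as (s − 1)·(9/17·s − 3/11) = 0, giving roots s = 1 and s = (3/11)/(9/17) = 17/33.
Mean offspring μ = 37/187 + 2·9/17 = 235/187 > 1 (supercritical), so q < 1. The extinction probability is the smaller root: q = (3/11)/(9/17) = 17/33.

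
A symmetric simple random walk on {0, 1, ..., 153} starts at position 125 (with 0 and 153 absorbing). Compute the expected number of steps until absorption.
E[τ | X_0 = 125] = 3500

Let v_k = E[τ | X_0 = k]. Boundary: v_0 = v_153 = 0. Recurrence: v_k = 1 + (v_{k-1} + v_{k+1})/2 for 1 ≤ k ≤ 152. The particular solution to v_k − (v_{k-1} + v_{k+1})/2 = 1 is v_k = −k^2. Adding homogeneous solution A + B k and matching boundaries gives v_k = k (153 − k). Substituting k = 125: v_125 = 125 · 28 = 3500.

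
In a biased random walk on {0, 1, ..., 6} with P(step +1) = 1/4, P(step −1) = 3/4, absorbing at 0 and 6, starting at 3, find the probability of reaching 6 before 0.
P(hit 6 before 0) = (1 − (3)^3) / (1 − (3)^6) = 1/28

Let u_k denote P(reach 6 before 0 | start at k). Boundary: u_0 = 0, u_6 = 1. Recurrence: u_k = 1/4·u_{k+1} + 3/4·u_{k-1} for 1 ≤ k ≤ 5. Try u_k = A + B·r^k with r = q/p = (3/4)/(1/4) = 3. Substitution satisfies the recurrence; boundary conditions give:
  u_k = (1 − r^k) / (1 − r^N) = (1 − (3)^3) / (1 − (3)^6) = 1/28.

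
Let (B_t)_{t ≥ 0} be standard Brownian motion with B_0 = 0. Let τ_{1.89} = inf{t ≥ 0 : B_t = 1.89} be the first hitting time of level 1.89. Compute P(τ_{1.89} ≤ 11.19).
P(τ_{1.89} ≤ 11.19) = 2(1 − Φ(1.89/√11.19)) = 2(1 − Φ(0.5650)) ≈ 0.5721

By the reflection principle for standard BM, P(τ_b ≤ t) = 2 · P(B_t ≥ b). Since B_t ~ N(0, t), P(B_t ≥ 1.89) = 1 − Φ(1.89/√t) = 1 − Φ(1.89/√11.19) = 1 − Φ(0.5650) ≈ 0.28604. Doubling: P(τ_{1.89} ≤ 11.19) ≈ 2 · 0.28604 = 0.57208 ≈ 0.5721.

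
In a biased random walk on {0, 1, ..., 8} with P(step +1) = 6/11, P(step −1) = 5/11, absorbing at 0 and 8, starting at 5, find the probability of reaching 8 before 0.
P(hit 8 before 0) = (1 − (5/6)^5) / (1 − (5/6)^8) = 1004616/1288991

Let u_k denote P(reach 8 before 0 | start at k). Boundary: u_0 = 0, u_8 = 1. Recurrence: u_k = 6/11·u_{k+1} + 5/11·u_{k-1} for 1 ≤ k ≤ 7. Try u_k = A + B·r^k with r = q/p = (5/11)/(6/11) = 5/6. Substitution satisfies the recurrence; boundary conditions give:
  u_k = (1 − r^k) / (1 − r^N) = (1 − (5/6)^5) / (1 − (5/6)^8) = 1004616/1288991.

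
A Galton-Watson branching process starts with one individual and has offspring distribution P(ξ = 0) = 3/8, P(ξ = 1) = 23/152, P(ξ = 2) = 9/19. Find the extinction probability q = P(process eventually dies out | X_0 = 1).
q = 19/24

The pgf is f(s) = 3/8 + 23/152·s + 9/19·s². The extinction probability q is the smallest fixed point of f in [0, 1]. Setting s = f(s):
  9/19·s² + (23/152 − 1)·s + 3/8 = 0
  9/19·s² − (3/8 + 9/19)·s + 3/8 = 0
which factors as (s − 1)·(9/19·s − 3/8) = 0, giving roots s = 1 and s = (3/8)/(9/19) = 19/24.
Mean offspring μ = 23/152 + 2·9/19 = 167/152 > 1 (supercritical), so q < 1. The extinction probability is the smaller root: q = (3/8)/(9/19) = 19/24.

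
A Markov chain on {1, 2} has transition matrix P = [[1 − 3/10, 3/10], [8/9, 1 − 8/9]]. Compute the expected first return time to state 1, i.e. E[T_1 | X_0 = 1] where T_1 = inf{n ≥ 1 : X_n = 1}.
E[T_1 | X_0 = 1] = 1/π_1 = 107/80

For an irreducible recurrent Markov chain with stationary distribution π, E[T_i | X_0 = i] = 1/π_i (Kac's formula). Here π_1 = (8/9)/(3/10 + 8/9) = (8/9)/(107/90) = 80/107, so E[T_1 | X_0 = 1] = 1/π_1 = (3/10 + 8/9)/(8/9) = (107/90)/(8/9) = 107/80.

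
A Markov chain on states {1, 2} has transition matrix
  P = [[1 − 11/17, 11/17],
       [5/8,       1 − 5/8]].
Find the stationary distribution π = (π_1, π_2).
π_1 = 85/173, π_2 = 88/173

Solve πP = π with π_1 + π_2 = 1. From πP = π: π_1 · (1 − 11/17) + π_2 · 5/8 = π_1 ⇒ π_2 · 5/8 = π_1 · 11/17 ⇒ π_2/π_1 = (11/17)/(5/8) = 88/85. Together with π_1 + π_2 = 1:
  π_1 = (5/8)/(11/17 + 5/8) = (5/8)/(173/136) = 85/173,
  π_2 = (11/17)/(11/17 + 5/8) = (11/17)/(173/136) = 88/173.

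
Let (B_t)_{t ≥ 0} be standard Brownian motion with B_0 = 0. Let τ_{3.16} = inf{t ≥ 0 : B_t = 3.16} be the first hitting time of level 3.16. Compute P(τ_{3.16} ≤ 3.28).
P(τ_{3.16} ≤ 3.28) = 2(1 − Φ(3.16/√3.28)) = 2(1 − Φ(1.7448)) ≈ 0.0810

By the reflection principle for standard BM, P(τ_b ≤ t) = 2 · P(B_t ≥ b). Since B_t ~ N(0, t), P(B_t ≥ 3.16) = 1 − Φ(3.16/√t) = 1 − Φ(3.16/√3.28) = 1 − Φ(1.7448) ≈ 0.04051. Doubling: P(τ_{3.16} ≤ 3.28) ≈ 2 · 0.04051 = 0.08102 ≈ 0.0810.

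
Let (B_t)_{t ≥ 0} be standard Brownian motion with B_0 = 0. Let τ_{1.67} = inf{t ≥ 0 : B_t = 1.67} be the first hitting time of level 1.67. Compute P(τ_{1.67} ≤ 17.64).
P(τ_{1.67} ≤ 17.64) = 2(1 − Φ(1.67/√17.64)) = 2(1 − Φ(0.3976)) ≈ 0.6909

By the reflection principle for standard BM, P(τ_b ≤ t) = 2 · P(B_t ≥ b). Since B_t ~ N(0, t), P(B_t ≥ 1.67) = 1 − Φ(1.67/√t) = 1 − Φ(1.67/√17.64) = 1 − Φ(0.3976) ≈ 0.34546. Doubling: P(τ_{1.67} ≤ 17.64) ≈ 2 · 0.34546 = 0.69092 ≈ 0.6909.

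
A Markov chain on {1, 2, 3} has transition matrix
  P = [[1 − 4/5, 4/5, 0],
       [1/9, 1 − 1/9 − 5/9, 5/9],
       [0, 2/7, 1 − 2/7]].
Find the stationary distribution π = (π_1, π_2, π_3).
π = (5/111, 12/37, 70/111)

This is a birth-death chain on three states, which satisfies detailed balance: π_1 · P_{12} = π_2 · P_{21} and π_2 · P_{23} = π_3 · P_{32}.
From π_1 · 4/5 = π_2 · 1/9: π_2/π_1 = (4/5)/(1/9) = 36/5.
From π_2 · 5/9 = π_3 · 2/7: π_3/π_2 = (5/9)/(2/7) = 35/18.
Take π_1 proportional to 1; then unnormalized π = (1, 36/5, 14). Normalize by dividing by the sum 111/5:
  π = (5/111, 12/37, 70/111).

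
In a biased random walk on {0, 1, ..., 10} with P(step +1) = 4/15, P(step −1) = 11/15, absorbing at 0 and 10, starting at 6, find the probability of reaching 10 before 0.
P(hit 10 before 0) = (1 − (11/4)^6) / (1 − (11/4)^10) = 4309248/247013105

Let u_k denote P(reach 10 before 0 | start at k). Boundary: u_0 = 0, u_10 = 1. Recurrence: u_k = 4/15·u_{k+1} + 11/15·u_{k-1} for 1 ≤ k ≤ 9. Try u_k = A + B·r^k with r = q/p = (11/15)/(4/15) = 11/4. Substitution satisfies the recurrence; boundary conditions give:
  u_k = (1 − r^k) / (1 − r^N) = (1 − (11/4)^6) / (1 − (11/4)^10) = 4309248/247013105.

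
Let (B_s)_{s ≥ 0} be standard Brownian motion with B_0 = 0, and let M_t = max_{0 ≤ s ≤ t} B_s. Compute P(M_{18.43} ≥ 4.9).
P(M_{18.43} ≥ 4.9) = 2·P(B_{18.43} ≥ 4.9) = 2(1 − Φ(4.9/√18.43)) ≈ 0.2537

By the reflection principle for Brownian motion, P(M_t ≥ a) = 2 · P(B_t ≥ a) for a ≥ 0. Since B_t ~ N(0, t), P(B_t ≥ 4.9) = 1 − Φ(4.9/√t) = 1 − Φ(4.9/√18.43) = 1 − Φ(1.1414). So
  P(M_{18.43} ≥ 4.9) = 2(1 − Φ(1.1414)) ≈ 0.2537.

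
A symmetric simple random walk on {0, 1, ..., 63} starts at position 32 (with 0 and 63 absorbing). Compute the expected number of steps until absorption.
E[τ | X_0 = 32] = 992

Let v_k = E[τ | X_0 = k]. Boundary: v_0 = v_63 = 0. Recurrence: v_k = 1 + (v_{k-1} + v_{k+1})/2 for 1 ≤ k ≤ 62. The particular solution to v_k − (v_{k-1} + v_{k+1})/2 = 1 is v_k = −k^2. Adding homogeneous solution A + B k and matching boundaries gives v_k = k (63 − k). Substituting k = 32: v_32 = 32 · 31 = 992.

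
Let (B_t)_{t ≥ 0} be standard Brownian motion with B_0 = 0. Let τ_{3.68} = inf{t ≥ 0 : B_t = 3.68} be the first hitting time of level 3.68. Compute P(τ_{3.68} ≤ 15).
P(τ_{3.68} ≤ 15) = 2(1 − Φ(3.68/√15)) = 2(1 − Φ(0.9502)) ≈ 0.3420

By the reflection principle for standard BM, P(τ_b ≤ t) = 2 · P(B_t ≥ b). Since B_t ~ N(0, t), P(B_t ≥ 3.68) = 1 − Φ(3.68/√t) = 1 − Φ(3.68/√15) = 1 − Φ(0.9502) ≈ 0.17101. Doubling: P(τ_{3.68} ≤ 15) ≈ 2 · 0.17101 = 0.34202 ≈ 0.3420.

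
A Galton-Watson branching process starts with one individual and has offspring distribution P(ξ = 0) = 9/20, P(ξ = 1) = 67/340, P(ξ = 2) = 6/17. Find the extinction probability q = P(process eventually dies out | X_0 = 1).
q = 1

Mean offspring μ = 0·9/20 + 1·67/340 + 2·6/17 = 307/340 ≤ 1. For μ ≤ 1 with offspring not concentrated at 1, the Galton-Watson process goes extinct almost surely, so q = 1.
(Algebraic check: The pgf is f(s) = 9/20 + 67/340·s + 6/17·s². The extinction probability q is the smallest fixed point of f in [0, 1]. Setting s = f(s):
  6/17·s² + (67/340 − 1)·s + 9/20 = 0
  6/17·s² − (9/20 + 6/17)·s + 9/20 = 0
which factors as (s − 1)·(6/17·s − 9/20) = 0, giving roots s = 1 and s = (9/20)/(6/17) = 51/40. Since 51/40 ≥ 1, the smallest root in [0, 1] is s = 1.)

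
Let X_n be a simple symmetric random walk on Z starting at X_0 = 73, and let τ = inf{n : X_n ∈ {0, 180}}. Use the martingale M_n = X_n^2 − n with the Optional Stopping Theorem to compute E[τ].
E[τ] = 7811

M_n = X_n^2 − n is a martingale (since E[X_{n+1}^2 | F_n] = X_n^2 + 1). By OST (τ has finite mean in a bounded region), E[M_τ] = E[M_0] = X_0^2 − 0 = 73^2 = 5329. Also E[M_τ] = E[X_τ^2] − E[τ]. The walk exits at 0 or 180, with P(hit 180 first) = 73/180, so E[X_τ^2] = 180^2 · 73/180 + 0 = 13140. Thus E[τ] = E[X_τ^2] − E[M_τ] = 13140 − 5329 = 7811 = 73(180 − 73) = 7811.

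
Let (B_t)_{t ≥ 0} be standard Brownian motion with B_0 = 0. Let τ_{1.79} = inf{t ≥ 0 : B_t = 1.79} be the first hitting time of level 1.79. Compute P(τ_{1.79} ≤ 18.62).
P(τ_{1.79} ≤ 18.62) = 2(1 − Φ(1.79/√18.62)) = 2(1 − Φ(0.4148)) ≈ 0.6783

By the reflection principle for standard BM, P(τ_b ≤ t) = 2 · P(B_t ≥ b). Since B_t ~ N(0, t), P(B_t ≥ 1.79) = 1 − Φ(1.79/√t) = 1 − Φ(1.79/√18.62) = 1 − Φ(0.4148) ≈ 0.33914. Doubling: P(τ_{1.79} ≤ 18.62) ≈ 2 · 0.33914 = 0.67828 ≈ 0.6783.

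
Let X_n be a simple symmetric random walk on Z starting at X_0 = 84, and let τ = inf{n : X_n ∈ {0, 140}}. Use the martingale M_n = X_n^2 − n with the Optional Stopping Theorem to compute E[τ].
E[τ] = 4704

M_n = X_n^2 − n is a martingale (since E[X_{n+1}^2 | F_n] = X_n^2 + 1). By OST (τ has finite mean in a bounded region), E[M_τ] = E[M_0] = X_0^2 − 0 = 84^2 = 7056. Also E[M_τ] = E[X_τ^2] − E[τ]. The walk exits at 0 or 140, with P(hit 140 first) = 84/140, so E[X_τ^2] = 140^2 · 84/140 + 0 = 11760. Thus E[τ] = E[X_τ^2] − E[M_τ] = 11760 − 7056 = 4704 = 84(140 − 84) = 4704.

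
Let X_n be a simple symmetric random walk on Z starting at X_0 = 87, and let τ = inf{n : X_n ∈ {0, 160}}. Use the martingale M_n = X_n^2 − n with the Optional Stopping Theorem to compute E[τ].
E[τ] = 6351

M_n = X_n^2 − n is a martingale (since E[X_{n+1}^2 | F_n] = X_n^2 + 1). By OST (τ has finite mean in a bounded region), E[M_τ] = E[M_0] = X_0^2 − 0 = 87^2 = 7569. Also E[M_τ] = E[X_τ^2] − E[τ]. The walk exits at 0 or 160, with P(hit 160 first) = 87/160, so E[X_τ^2] = 160^2 · 87/160 + 0 = 13920. Thus E[τ] = E[X_τ^2] − E[M_τ] = 13920 − 7569 = 6351 = 87(160 − 87) = 6351.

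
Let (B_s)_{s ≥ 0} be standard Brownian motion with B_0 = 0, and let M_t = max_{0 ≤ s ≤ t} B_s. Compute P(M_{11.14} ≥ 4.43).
P(M_{11.14} ≥ 4.43) = 2·P(B_{11.14} ≥ 4.43) = 2(1 − Φ(4.43/√11.14)) ≈ 0.1844

By the reflection principle for Brownian motion, P(M_t ≥ a) = 2 · P(B_t ≥ a) for a ≥ 0. Since B_t ~ N(0, t), P(B_t ≥ 4.43) = 1 − Φ(4.43/√t) = 1 − Φ(4.43/√11.14) = 1 − Φ(1.3273). So
  P(M_{11.14} ≥ 4.43) = 2(1 − Φ(1.3273)) ≈ 0.1844.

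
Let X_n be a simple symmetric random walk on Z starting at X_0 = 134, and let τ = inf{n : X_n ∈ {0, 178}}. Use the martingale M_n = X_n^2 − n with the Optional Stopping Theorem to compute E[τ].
E[τ] = 5896

M_n = X_n^2 − n is a martingale (since E[X_{n+1}^2 | F_n] = X_n^2 + 1). By OST (τ has finite mean in a bounded region), E[M_τ] = E[M_0] = X_0^2 − 0 = 134^2 = 17956. Also E[M_τ] = E[X_τ^2] − E[τ]. The walk exits at 0 or 178, with P(hit 178 first) = 134/178, so E[X_τ^2] = 178^2 · 134/178 + 0 = 23852. Thus E[τ] = E[X_τ^2] − E[M_τ] = 23852 − 17956 = 5896 = 134(178 − 134) = 5896.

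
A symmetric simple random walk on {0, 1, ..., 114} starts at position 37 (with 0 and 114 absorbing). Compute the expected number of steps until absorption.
E[τ | X_0 = 37] = 2849

Let v_k = E[τ | X_0 = k]. Boundary: v_0 = v_114 = 0. Recurrence: v_k = 1 + (v_{k-1} + v_{k+1})/2 for 1 ≤ k ≤ 113. The particular solution to v_k − (v_{k-1} + v_{k+1})/2 = 1 is v_k = −k^2. Adding homogeneous solution A + B k and matching boundaries gives v_k = k (114 − k). Substituting k = 37: v_37 = 37 · 77 = 2849.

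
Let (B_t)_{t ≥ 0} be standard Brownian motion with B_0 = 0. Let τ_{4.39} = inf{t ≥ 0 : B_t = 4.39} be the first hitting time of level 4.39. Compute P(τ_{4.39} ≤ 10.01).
P(τ_{4.39} ≤ 10.01) = 2(1 − Φ(4.39/√10.01)) = 2(1 − Φ(1.3875)) ≈ 0.1653

By the reflection principle for standard BM, P(τ_b ≤ t) = 2 · P(B_t ≥ b). Since B_t ~ N(0, t), P(B_t ≥ 4.39) = 1 − Φ(4.39/√t) = 1 − Φ(4.39/√10.01) = 1 − Φ(1.3875) ≈ 0.08264. Doubling: P(τ_{4.39} ≤ 10.01) ≈ 2 · 0.08264 = 0.16528 ≈ 0.1653.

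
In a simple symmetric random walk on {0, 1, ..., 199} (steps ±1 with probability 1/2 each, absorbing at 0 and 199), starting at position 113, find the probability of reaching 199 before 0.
P(hit 199 before 0) = 113/199

Let u_k = P(hit 199 before 0 | start at k). Then u_0 = 0, u_199 = 1, and u_k = u_{k-1}/2 + u_{k+1}/2 for 1 ≤ k ≤ 198. This harmonic recurrence is solved by u_k = k/199, giving u_113 = 113/199.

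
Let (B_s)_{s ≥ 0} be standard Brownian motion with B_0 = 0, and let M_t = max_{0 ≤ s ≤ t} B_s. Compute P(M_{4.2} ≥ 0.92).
P(M_{4.2} ≥ 0.92) = 2·P(B_{4.2} ≥ 0.92) = 2(1 − Φ(0.92/√4.2)) ≈ 0.6535

By the reflection principle for Brownian motion, P(M_t ≥ a) = 2 · P(B_t ≥ a) for a ≥ 0. Since B_t ~ N(0, t), P(B_t ≥ 0.92) = 1 − Φ(0.92/√t) = 1 − Φ(0.92/√4.2) = 1 − Φ(0.4489). So
  P(M_{4.2} ≥ 0.92) = 2(1 − Φ(0.4489)) ≈ 0.6535.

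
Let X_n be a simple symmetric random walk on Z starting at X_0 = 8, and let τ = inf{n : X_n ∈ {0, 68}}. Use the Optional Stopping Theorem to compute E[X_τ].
E[X_τ] = 8

X_n is a martingale and τ is a bounded-mean stopping time (indeed τ is finite a.s. with bounded expectation since the walk is in a bounded region). By the OST, E[X_τ] = E[X_0] = 8. Equivalently: E[X_τ] = 68 · P(hit 68 first) + 0 · P(hit 0 first) = 68 · (8/68) = 8.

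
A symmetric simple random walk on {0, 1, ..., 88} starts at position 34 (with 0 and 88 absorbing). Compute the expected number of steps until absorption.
E[τ | X_0 = 34] = 1836

Let v_k = E[τ | X_0 = k]. Boundary: v_0 = v_88 = 0. Recurrence: v_k = 1 + (v_{k-1} + v_{k+1})/2 for 1 ≤ k ≤ 87. The particular solution to v_k − (v_{k-1} + v_{k+1})/2 = 1 is v_k = −k^2. Adding homogeneous solution A + B k and matching boundaries gives v_k = k (88 − k). Substituting k = 34: v_34 = 34 · 54 = 1836.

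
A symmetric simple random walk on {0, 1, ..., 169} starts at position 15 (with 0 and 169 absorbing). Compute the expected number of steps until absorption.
E[τ | X_0 = 15] = 2310

Let v_k = E[τ | X_0 = k]. Boundary: v_0 = v_169 = 0. Recurrence: v_k = 1 + (v_{k-1} + v_{k+1})/2 for 1 ≤ k ≤ 168. The particular solution to v_k − (v_{k-1} + v_{k+1})/2 = 1 is v_k = −k^2. Adding homogeneous solution A + B k and matching boundaries gives v_k = k (169 − k). Substituting k = 15: v_15 = 15 · 154 = 2310.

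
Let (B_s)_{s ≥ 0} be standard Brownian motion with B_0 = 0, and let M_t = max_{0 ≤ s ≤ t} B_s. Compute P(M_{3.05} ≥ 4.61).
P(M_{3.05} ≥ 4.61) = 2·P(B_{3.05} ≥ 4.61) = 2(1 − Φ(4.61/√3.05)) ≈ 0.0083

By the reflection principle for Brownian motion, P(M_t ≥ a) = 2 · P(B_t ≥ a) for a ≥ 0. Since B_t ~ N(0, t), P(B_t ≥ 4.61) = 1 − Φ(4.61/√t) = 1 − Φ(4.61/√3.05) = 1 − Φ(2.6397). So
  P(M_{3.05} ≥ 4.61) = 2(1 − Φ(2.6397)) ≈ 0.0083.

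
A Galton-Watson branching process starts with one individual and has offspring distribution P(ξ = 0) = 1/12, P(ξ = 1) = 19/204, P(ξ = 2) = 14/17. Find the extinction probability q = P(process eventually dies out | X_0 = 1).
q = 17/168

The pgf is f(s) = 1/12 + 19/204·s + 14/17·s². The extinction probability q is the smallest fixed point of f in [0, 1]. Setting s = f(s):
  14/17·s² + (19/204 − 1)·s + 1/12 = 0
  14/17·s² − (1/12 + 14/17)·s + 1/12 = 0
which factors as (s − 1)·(14/17·s − 1/12) = 0, giving roots s = 1 and s = (1/12)/(14/17) = 17/168.
Mean offspring μ = 19/204 + 2·14/17 = 355/204 > 1 (supercritical), so q < 1. The extinction probability is the smaller root: q = (1/12)/(14/17) = 17/168.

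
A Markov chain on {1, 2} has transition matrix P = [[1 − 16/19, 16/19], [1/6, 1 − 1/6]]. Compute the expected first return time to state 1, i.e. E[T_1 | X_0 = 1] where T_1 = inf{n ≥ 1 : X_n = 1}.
E[T_1 | X_0 = 1] = 1/π_1 = 115/19

For an irreducible recurrent Markov chain with stationary distribution π, E[T_i | X_0 = i] = 1/π_i (Kac's formula). Here π_1 = (1/6)/(16/19 + 1/6) = (1/6)/(115/114) = 19/115, so E[T_1 | X_0 = 1] = 1/π_1 = (16/19 + 1/6)/(1/6) = (115/114)/(1/6) = 115/19.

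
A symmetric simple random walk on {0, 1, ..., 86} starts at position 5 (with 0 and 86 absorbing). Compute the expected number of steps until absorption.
E[τ | X_0 = 5] = 405

Let v_k = E[τ | X_0 = k]. Boundary: v_0 = v_86 = 0. Recurrence: v_k = 1 + (v_{k-1} + v_{k+1})/2 for 1 ≤ k ≤ 85. The particular solution to v_k − (v_{k-1} + v_{k+1})/2 = 1 is v_k = −k^2. Adding homogeneous solution A + B k and matching boundaries gives v_k = k (86 − k). Substituting k = 5: v_5 = 5 · 81 = 405.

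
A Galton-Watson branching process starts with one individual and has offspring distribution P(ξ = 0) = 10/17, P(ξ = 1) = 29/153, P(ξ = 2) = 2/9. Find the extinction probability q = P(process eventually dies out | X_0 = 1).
q = 1

Mean offspring μ = 0·10/17 + 1·29/153 + 2·2/9 = 97/153 ≤ 1. For μ ≤ 1 with offspring not concentrated at 1, the Galton-Watson process goes extinct almost surely, so q = 1.
(Algebraic check: The pgf is f(s) = 10/17 + 29/153·s + 2/9·s². The extinction probability q is the smallest fixed point of f in [0, 1]. Setting s = f(s):
  2/9·s² + (29/153 − 1)·s + 10/17 = 0
  2/9·s² − (10/17 + 2/9)·s + 10/17 = 0
which factors as (s − 1)·(2/9·s − 10/17) = 0, giving roots s = 1 and s = (10/17)/(2/9) = 45/17. Since 45/17 ≥ 1, the smallest root in [0, 1] is s = 1.)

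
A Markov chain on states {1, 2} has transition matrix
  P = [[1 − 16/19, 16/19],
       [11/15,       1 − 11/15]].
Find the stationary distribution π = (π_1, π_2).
π_1 = 209/449, π_2 = 240/449

Solve πP = π with π_1 + π_2 = 1. From πP = π: π_1 · (1 − 16/19) + π_2 · 11/15 = π_1 ⇒ π_2 · 11/15 = π_1 · 16/19 ⇒ π_2/π_1 = (16/19)/(11/15) = 240/209. Together with π_1 + π_2 = 1:
  π_1 = (11/15)/(16/19 + 11/15) = (11/15)/(449/285) = 209/449,
  π_2 = (16/19)/(16/19 + 11/15) = (16/19)/(449/285) = 240/449.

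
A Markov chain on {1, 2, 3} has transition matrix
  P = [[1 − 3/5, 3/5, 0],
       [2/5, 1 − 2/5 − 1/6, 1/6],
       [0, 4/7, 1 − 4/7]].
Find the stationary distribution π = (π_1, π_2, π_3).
π = (16/47, 24/47, 7/47)

This is a birth-death chain on three states, which satisfies detailed balance: π_1 · P_{12} = π_2 · P_{21} and π_2 · P_{23} = π_3 · P_{32}.
From π_1 · 3/5 = π_2 · 2/5: π_2/π_1 = (3/5)/(2/5) = 3/2.
From π_2 · 1/6 = π_3 · 4/7: π_3/π_2 = (1/6)/(4/7) = 7/24.
Take π_1 proportional to 1; then unnormalized π = (1, 3/2, 7/16). Normalize by dividing by the sum 47/16:
  π = (16/47, 24/47, 7/47).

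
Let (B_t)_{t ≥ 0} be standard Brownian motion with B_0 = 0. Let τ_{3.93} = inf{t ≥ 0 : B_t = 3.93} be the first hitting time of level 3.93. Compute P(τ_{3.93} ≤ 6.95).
P(τ_{3.93} ≤ 6.95) = 2(1 − Φ(3.93/√6.95)) = 2(1 − Φ(1.4907)) ≈ 0.1360

By the reflection principle for standard BM, P(τ_b ≤ t) = 2 · P(B_t ≥ b). Since B_t ~ N(0, t), P(B_t ≥ 3.93) = 1 − Φ(3.93/√t) = 1 − Φ(3.93/√6.95) = 1 − Φ(1.4907) ≈ 0.06802. Doubling: P(τ_{3.93} ≤ 6.95) ≈ 2 · 0.06802 = 0.13604 ≈ 0.1360.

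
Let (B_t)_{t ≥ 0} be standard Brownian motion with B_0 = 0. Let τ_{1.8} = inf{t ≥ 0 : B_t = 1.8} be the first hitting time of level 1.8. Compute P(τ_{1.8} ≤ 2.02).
P(τ_{1.8} ≤ 2.02) = 2(1 − Φ(1.8/√2.02)) = 2(1 − Φ(1.2665)) ≈ 0.2053

By the reflection principle for standard BM, P(τ_b ≤ t) = 2 · P(B_t ≥ b). Since B_t ~ N(0, t), P(B_t ≥ 1.8) = 1 − Φ(1.8/√t) = 1 − Φ(1.8/√2.02) = 1 − Φ(1.2665) ≈ 0.10267. Doubling: P(τ_{1.8} ≤ 2.02) ≈ 2 · 0.10267 = 0.20534 ≈ 0.2053.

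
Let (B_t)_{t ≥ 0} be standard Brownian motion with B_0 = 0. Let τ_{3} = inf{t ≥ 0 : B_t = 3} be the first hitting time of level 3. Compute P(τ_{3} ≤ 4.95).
P(τ_{3} ≤ 4.95) = 2(1 − Φ(3/√4.95)) = 2(1 − Φ(1.3484)) ≈ 0.1775

By the reflection principle for standard BM, P(τ_b ≤ t) = 2 · P(B_t ≥ b). Since B_t ~ N(0, t), P(B_t ≥ 3) = 1 − Φ(3/√t) = 1 − Φ(3/√4.95) = 1 − Φ(1.3484) ≈ 0.08876. Doubling: P(τ_{3} ≤ 4.95) ≈ 2 · 0.08876 = 0.17752 ≈ 0.1775.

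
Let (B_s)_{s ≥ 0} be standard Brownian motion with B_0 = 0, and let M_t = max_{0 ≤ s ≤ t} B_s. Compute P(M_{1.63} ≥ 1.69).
P(M_{1.63} ≥ 1.69) = 2·P(B_{1.63} ≥ 1.69) = 2(1 − Φ(1.69/√1.63)) ≈ 0.1856

By the reflection principle for Brownian motion, P(M_t ≥ a) = 2 · P(B_t ≥ a) for a ≥ 0. Since B_t ~ N(0, t), P(B_t ≥ 1.69) = 1 − Φ(1.69/√t) = 1 − Φ(1.69/√1.63) = 1 − Φ(1.3237). So
  P(M_{1.63} ≥ 1.69) = 2(1 − Φ(1.3237)) ≈ 0.1856.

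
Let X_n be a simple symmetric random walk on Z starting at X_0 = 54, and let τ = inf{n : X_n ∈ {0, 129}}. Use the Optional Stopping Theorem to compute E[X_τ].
E[X_τ] = 54

X_n is a martingale and τ is a bounded-mean stopping time (indeed τ is finite a.s. with bounded expectation since the walk is in a bounded region). By the OST, E[X_τ] = E[X_0] = 54. Equivalently: E[X_τ] = 129 · P(hit 129 first) + 0 · P(hit 0 first) = 129 · (54/129) = 54.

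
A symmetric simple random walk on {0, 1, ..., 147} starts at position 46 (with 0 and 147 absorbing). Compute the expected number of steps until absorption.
E[τ | X_0 = 46] = 4646

Let v_k = E[τ | X_0 = k]. Boundary: v_0 = v_147 = 0. Recurrence: v_k = 1 + (v_{k-1} + v_{k+1})/2 for 1 ≤ k ≤ 146. The particular solution to v_k − (v_{k-1} + v_{k+1})/2 = 1 is v_k = −k^2. Adding homogeneous solution A + B k and matching boundaries gives v_k = k (147 − k). Substituting k = 46: v_46 = 46 · 101 = 4646.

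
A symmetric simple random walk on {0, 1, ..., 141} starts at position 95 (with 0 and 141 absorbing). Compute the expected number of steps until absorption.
E[τ | X_0 = 95] = 4370

Let v_k = E[τ | X_0 = k]. Boundary: v_0 = v_141 = 0. Recurrence: v_k = 1 + (v_{k-1} + v_{k+1})/2 for 1 ≤ k ≤ 140. The particular solution to v_k − (v_{k-1} + v_{k+1})/2 = 1 is v_k = −k^2. Adding homogeneous solution A + B k and matching boundaries gives v_k = k (141 − k). Substituting k = 95: v_95 = 95 · 46 = 4370.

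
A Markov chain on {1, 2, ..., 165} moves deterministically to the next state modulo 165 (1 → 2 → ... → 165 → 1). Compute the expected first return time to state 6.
E[T_6 | X_0 = 6] = 165

The chain cycles deterministically, so starting at state 6 it returns in exactly 165 steps. Equivalently, the stationary distribution is uniform π_j = 1/165 for every state j, so by Kac's formula E[T_6] = 1/π_6 = 165.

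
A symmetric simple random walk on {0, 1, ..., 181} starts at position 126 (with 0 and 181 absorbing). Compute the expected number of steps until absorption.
E[τ | X_0 = 126] = 6930

Let v_k = E[τ | X_0 = k]. Boundary: v_0 = v_181 = 0. Recurrence: v_k = 1 + (v_{k-1} + v_{k+1})/2 for 1 ≤ k ≤ 180. The particular solution to v_k − (v_{k-1} + v_{k+1})/2 = 1 is v_k = −k^2. Adding homogeneous solution A + B k and matching boundaries gives v_k = k (181 − k). Substituting k = 126: v_126 = 126 · 55 = 6930.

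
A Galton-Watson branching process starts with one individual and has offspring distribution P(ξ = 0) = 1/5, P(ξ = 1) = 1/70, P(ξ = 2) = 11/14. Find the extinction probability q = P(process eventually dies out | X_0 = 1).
q = 14/55

The pgf is f(s) = 1/5 + 1/70·s + 11/14·s². The extinction probability q is the smallest fixed point of f in [0, 1]. Setting s = f(s):
  11/14·s² + (1/70 − 1)·s + 1/5 = 0
  11/14·s² − (1/5 + 11/14)·s + 1/5 = 0
which factors as (s − 1)·(11/14·s − 1/5) = 0, giving roots s = 1 and s = (1/5)/(11/14) = 14/55.
Mean offspring μ = 1/70 + 2·11/14 = 111/70 > 1 (supercritical), so q < 1. The extinction probability is the smaller root: q = (1/5)/(11/14) = 14/55.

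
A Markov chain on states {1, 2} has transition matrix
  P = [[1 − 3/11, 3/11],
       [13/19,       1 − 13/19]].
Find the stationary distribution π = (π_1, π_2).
π_1 = 143/200, π_2 = 57/200

Solve πP = π with π_1 + π_2 = 1. From πP = π: π_1 · (1 − 3/11) + π_2 · 13/19 = π_1 ⇒ π_2 · 13/19 = π_1 · 3/11 ⇒ π_2/π_1 = (3/11)/(13/19) = 57/143. Together with π_1 + π_2 = 1:
  π_1 = (13/19)/(3/11 + 13/19) = (13/19)/(200/209) = 143/200,
  π_2 = (3/11)/(3/11 + 13/19) = (3/11)/(200/209) = 57/200.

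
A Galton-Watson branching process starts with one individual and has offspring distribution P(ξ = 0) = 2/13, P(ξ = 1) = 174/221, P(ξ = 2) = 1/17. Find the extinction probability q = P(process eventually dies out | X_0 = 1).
q = 1

Mean offspring μ = 0·2/13 + 1·174/221 + 2·1/17 = 200/221 ≤ 1. For μ ≤ 1 with offspring not concentrated at 1, the Galton-Watson process goes extinct almost surely, so q = 1.
(Algebraic check: The pgf is f(s) = 2/13 + 174/221·s + 1/17·s². The extinction probability q is the smallest fixed point of f in [0, 1]. Setting s = f(s):
  1/17·s² + (174/221 − 1)·s + 2/13 = 0
  1/17·s² − (2/13 + 1/17)·s + 2/13 = 0
which factors as (s − 1)·(1/17·s − 2/13) = 0, giving roots s = 1 and s = (2/13)/(1/17) = 34/13. Since 34/13 ≥ 1, the smallest root in [0, 1] is s = 1.)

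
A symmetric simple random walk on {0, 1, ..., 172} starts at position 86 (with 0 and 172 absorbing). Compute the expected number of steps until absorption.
E[τ | X_0 = 86] = 7396

Let v_k = E[τ | X_0 = k]. Boundary: v_0 = v_172 = 0. Recurrence: v_k = 1 + (v_{k-1} + v_{k+1})/2 for 1 ≤ k ≤ 171. The particular solution to v_k − (v_{k-1} + v_{k+1})/2 = 1 is v_k = −k^2. Adding homogeneous solution A + B k and matching boundaries gives v_k = k (172 − k). Substituting k = 86: v_86 = 86 · 86 = 7396.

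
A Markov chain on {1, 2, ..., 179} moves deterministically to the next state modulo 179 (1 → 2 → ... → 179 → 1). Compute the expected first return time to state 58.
E[T_58 | X_0 = 58] = 179

The chain cycles deterministically, so starting at state 58 it returns in exactly 179 steps. Equivalently, the stationary distribution is uniform π_j = 1/179 for every state j, so by Kac's formula E[T_58] = 1/π_58 = 179.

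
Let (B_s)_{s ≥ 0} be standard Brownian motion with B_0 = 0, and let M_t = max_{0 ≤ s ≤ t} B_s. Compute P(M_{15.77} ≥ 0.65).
P(M_{15.77} ≥ 0.65) = 2·P(B_{15.77} ≥ 0.65) = 2(1 − Φ(0.65/√15.77)) ≈ 0.8700

By the reflection principle for Brownian motion, P(M_t ≥ a) = 2 · P(B_t ≥ a) for a ≥ 0. Since B_t ~ N(0, t), P(B_t ≥ 0.65) = 1 − Φ(0.65/√t) = 1 − Φ(0.65/√15.77) = 1 − Φ(0.1637). So
  P(M_{15.77} ≥ 0.65) = 2(1 − Φ(0.1637)) ≈ 0.8700.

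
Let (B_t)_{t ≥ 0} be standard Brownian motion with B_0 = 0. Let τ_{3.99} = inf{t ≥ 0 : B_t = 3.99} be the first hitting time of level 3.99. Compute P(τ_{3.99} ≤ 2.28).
P(τ_{3.99} ≤ 2.28) = 2(1 − Φ(3.99/√2.28)) = 2(1 − Φ(2.6424)) ≈ 0.0082

By the reflection principle for standard BM, P(τ_b ≤ t) = 2 · P(B_t ≥ b). Since B_t ~ N(0, t), P(B_t ≥ 3.99) = 1 − Φ(3.99/√t) = 1 − Φ(3.99/√2.28) = 1 − Φ(2.6424) ≈ 0.00412. Doubling: P(τ_{3.99} ≤ 2.28) ≈ 2 · 0.00412 = 0.00824 ≈ 0.0082.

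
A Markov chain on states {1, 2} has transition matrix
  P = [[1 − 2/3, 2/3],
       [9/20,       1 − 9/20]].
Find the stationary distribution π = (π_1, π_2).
π_1 = 27/67, π_2 = 40/67

Solve πP = π with π_1 + π_2 = 1. From πP = π: π_1 · (1 − 2/3) + π_2 · 9/20 = π_1 ⇒ π_2 · 9/20 = π_1 · 2/3 ⇒ π_2/π_1 = (2/3)/(9/20) = 40/27. Together with π_1 + π_2 = 1:
  π_1 = (9/20)/(2/3 + 9/20) = (9/20)/(67/60) = 27/67,
  π_2 = (2/3)/(2/3 + 9/20) = (2/3)/(67/60) = 40/67.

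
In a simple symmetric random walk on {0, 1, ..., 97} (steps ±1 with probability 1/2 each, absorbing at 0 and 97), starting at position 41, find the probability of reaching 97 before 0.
P(hit 97 before 0) = 41/97

Let u_k = P(hit 97 before 0 | start at k). Then u_0 = 0, u_97 = 1, and u_k = u_{k-1}/2 + u_{k+1}/2 for 1 ≤ k ≤ 96. This harmonic recurrence is solved by u_k = k/97, giving u_41 = 41/97.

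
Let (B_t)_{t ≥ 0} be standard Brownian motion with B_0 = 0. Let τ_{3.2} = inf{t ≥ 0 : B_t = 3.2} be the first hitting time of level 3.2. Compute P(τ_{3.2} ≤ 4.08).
P(τ_{3.2} ≤ 4.08) = 2(1 − Φ(3.2/√4.08)) = 2(1 − Φ(1.5842)) ≈ 0.1131

By the reflection principle for standard BM, P(τ_b ≤ t) = 2 · P(B_t ≥ b). Since B_t ~ N(0, t), P(B_t ≥ 3.2) = 1 − Φ(3.2/√t) = 1 − Φ(3.2/√4.08) = 1 − Φ(1.5842) ≈ 0.05657. Doubling: P(τ_{3.2} ≤ 4.08) ≈ 2 · 0.05657 = 0.11314 ≈ 0.1131.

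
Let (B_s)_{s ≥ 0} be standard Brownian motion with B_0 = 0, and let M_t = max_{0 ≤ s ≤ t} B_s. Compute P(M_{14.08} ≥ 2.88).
P(M_{14.08} ≥ 2.88) = 2·P(B_{14.08} ≥ 2.88) = 2(1 − Φ(2.88/√14.08)) ≈ 0.4428

By the reflection principle for Brownian motion, P(M_t ≥ a) = 2 · P(B_t ≥ a) for a ≥ 0. Since B_t ~ N(0, t), P(B_t ≥ 2.88) = 1 − Φ(2.88/√t) = 1 − Φ(2.88/√14.08) = 1 − Φ(0.7675). So
  P(M_{14.08} ≥ 2.88) = 2(1 − Φ(0.7675)) ≈ 0.4428.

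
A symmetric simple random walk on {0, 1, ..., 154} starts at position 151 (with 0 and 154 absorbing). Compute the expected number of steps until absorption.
E[τ | X_0 = 151] = 453

Let v_k = E[τ | X_0 = k]. Boundary: v_0 = v_154 = 0. Recurrence: v_k = 1 + (v_{k-1} + v_{k+1})/2 for 1 ≤ k ≤ 153. The particular solution to v_k − (v_{k-1} + v_{k+1})/2 = 1 is v_k = −k^2. Adding homogeneous solution A + B k and matching boundaries gives v_k = k (154 − k). Substituting k = 151: v_151 = 151 · 3 = 453.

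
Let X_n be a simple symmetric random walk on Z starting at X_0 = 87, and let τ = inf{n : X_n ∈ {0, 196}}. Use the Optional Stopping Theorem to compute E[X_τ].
E[X_τ] = 87

X_n is a martingale and τ is a bounded-mean stopping time (indeed τ is finite a.s. with bounded expectation since the walk is in a bounded region). By the OST, E[X_τ] = E[X_0] = 87. Equivalently: E[X_τ] = 196 · P(hit 196 first) + 0 · P(hit 0 first) = 196 · (87/196) = 87.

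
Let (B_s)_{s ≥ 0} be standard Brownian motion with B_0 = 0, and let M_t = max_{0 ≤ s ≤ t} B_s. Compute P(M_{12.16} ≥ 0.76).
P(M_{12.16} ≥ 0.76) = 2·P(B_{12.16} ≥ 0.76) = 2(1 − Φ(0.76/√12.16)) ≈ 0.8275

By the reflection principle for Brownian motion, P(M_t ≥ a) = 2 · P(B_t ≥ a) for a ≥ 0. Since B_t ~ N(0, t), P(B_t ≥ 0.76) = 1 − Φ(0.76/√t) = 1 − Φ(0.76/√12.16) = 1 − Φ(0.2179). So
  P(M_{12.16} ≥ 0.76) = 2(1 − Φ(0.2179)) ≈ 0.8275.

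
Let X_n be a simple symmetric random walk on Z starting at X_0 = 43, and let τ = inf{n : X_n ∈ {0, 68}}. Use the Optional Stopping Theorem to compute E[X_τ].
E[X_τ] = 43

X_n is a martingale and τ is a bounded-mean stopping time (indeed τ is finite a.s. with bounded expectation since the walk is in a bounded region). By the OST, E[X_τ] = E[X_0] = 43. Equivalently: E[X_τ] = 68 · P(hit 68 first) + 0 · P(hit 0 first) = 68 · (43/68) = 43.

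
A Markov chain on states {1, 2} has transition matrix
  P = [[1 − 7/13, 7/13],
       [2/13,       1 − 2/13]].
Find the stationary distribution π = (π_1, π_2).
π_1 = 2/9, π_2 = 7/9

Solve πP = π with π_1 + π_2 = 1. From πP = π: π_1 · (1 − 7/13) + π_2 · 2/13 = π_1 ⇒ π_2 · 2/13 = π_1 · 7/13 ⇒ π_2/π_1 = (7/13)/(2/13) = 7/2. Together with π_1 + π_2 = 1:
  π_1 = (2/13)/(7/13 + 2/13) = (2/13)/(9/13) = 2/9,
  π_2 = (7/13)/(7/13 + 2/13) = (7/13)/(9/13) = 7/9.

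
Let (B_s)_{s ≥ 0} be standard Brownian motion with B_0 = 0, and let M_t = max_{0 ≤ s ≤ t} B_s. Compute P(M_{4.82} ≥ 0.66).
P(M_{4.82} ≥ 0.66) = 2·P(B_{4.82} ≥ 0.66) = 2(1 − Φ(0.66/√4.82)) ≈ 0.7637

By the reflection principle for Brownian motion, P(M_t ≥ a) = 2 · P(B_t ≥ a) for a ≥ 0. Since B_t ~ N(0, t), P(B_t ≥ 0.66) = 1 − Φ(0.66/√t) = 1 − Φ(0.66/√4.82) = 1 − Φ(0.3006). So
  P(M_{4.82} ≥ 0.66) = 2(1 − Φ(0.3006)) ≈ 0.7637.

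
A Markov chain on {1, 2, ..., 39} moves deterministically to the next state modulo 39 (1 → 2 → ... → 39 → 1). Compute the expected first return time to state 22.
E[T_22 | X_0 = 22] = 39

The chain cycles deterministically, so starting at state 22 it returns in exactly 39 steps. Equivalently, the stationary distribution is uniform π_j = 1/39 for every state j, so by Kac's formula E[T_22] = 1/π_22 = 39.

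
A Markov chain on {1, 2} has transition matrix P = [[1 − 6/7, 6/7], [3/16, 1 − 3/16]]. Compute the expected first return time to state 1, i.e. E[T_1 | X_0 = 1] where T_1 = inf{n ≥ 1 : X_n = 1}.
E[T_1 | X_0 = 1] = 1/π_1 = 39/7

For an irreducible recurrent Markov chain with stationary distribution π, E[T_i | X_0 = i] = 1/π_i (Kac's formula). Here π_1 = (3/16)/(6/7 + 3/16) = (3/16)/(117/112) = 7/39, so E[T_1 | X_0 = 1] = 1/π_1 = (6/7 + 3/16)/(3/16) = (117/112)/(3/16) = 39/7.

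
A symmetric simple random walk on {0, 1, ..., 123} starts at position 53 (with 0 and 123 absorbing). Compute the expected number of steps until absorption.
E[τ | X_0 = 53] = 3710

Let v_k = E[τ | X_0 = k]. Boundary: v_0 = v_123 = 0. Recurrence: v_k = 1 + (v_{k-1} + v_{k+1})/2 for 1 ≤ k ≤ 122. The particular solution to v_k − (v_{k-1} + v_{k+1})/2 = 1 is v_k = −k^2. Adding homogeneous solution A + B k and matching boundaries gives v_k = k (123 − k). Substituting k = 53: v_53 = 53 · 70 = 3710.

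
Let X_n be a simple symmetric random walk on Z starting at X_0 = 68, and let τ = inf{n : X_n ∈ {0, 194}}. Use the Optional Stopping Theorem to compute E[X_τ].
E[X_τ] = 68

X_n is a martingale and τ is a bounded-mean stopping time (indeed τ is finite a.s. with bounded expectation since the walk is in a bounded region). By the OST, E[X_τ] = E[X_0] = 68. Equivalently: E[X_τ] = 194 · P(hit 194 first) + 0 · P(hit 0 first) = 194 · (68/194) = 68.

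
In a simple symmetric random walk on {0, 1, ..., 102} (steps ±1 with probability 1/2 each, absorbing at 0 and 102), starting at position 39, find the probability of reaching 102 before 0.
P(hit 102 before 0) = 39/102 = 13/34

Let u_k = P(hit 102 before 0 | start at k). Then u_0 = 0, u_102 = 1, and u_k = u_{k-1}/2 + u_{k+1}/2 for 1 ≤ k ≤ 101. This harmonic recurrence is solved by u_k = k/102, giving u_39 = 39/102 = 13/34.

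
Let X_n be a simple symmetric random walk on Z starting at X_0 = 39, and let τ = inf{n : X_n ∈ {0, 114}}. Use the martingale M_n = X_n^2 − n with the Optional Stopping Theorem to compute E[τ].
E[τ] = 2925

M_n = X_n^2 − n is a martingale (since E[X_{n+1}^2 | F_n] = X_n^2 + 1). By OST (τ has finite mean in a bounded region), E[M_τ] = E[M_0] = X_0^2 − 0 = 39^2 = 1521. Also E[M_τ] = E[X_τ^2] − E[τ]. The walk exits at 0 or 114, with P(hit 114 first) = 39/114, so E[X_τ^2] = 114^2 · 39/114 + 0 = 4446. Thus E[τ] = E[X_τ^2] − E[M_τ] = 4446 − 1521 = 2925 = 39(114 − 39) = 2925.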